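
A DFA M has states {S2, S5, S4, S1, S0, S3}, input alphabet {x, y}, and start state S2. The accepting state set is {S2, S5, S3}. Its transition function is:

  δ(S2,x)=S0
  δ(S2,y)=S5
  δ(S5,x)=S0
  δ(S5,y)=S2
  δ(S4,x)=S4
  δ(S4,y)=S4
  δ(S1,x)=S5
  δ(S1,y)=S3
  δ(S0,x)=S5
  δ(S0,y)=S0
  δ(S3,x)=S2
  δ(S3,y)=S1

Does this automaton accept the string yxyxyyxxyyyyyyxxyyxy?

Trace: S2 -y-> S5 -x-> S0 -y-> S0 -x-> S5 -y-> S2 -y-> S5 -x-> S0 -x-> S5 -y-> S2 -y-> S5 -y-> S2 -y-> S5 -y-> S2 -y-> S5 -x-> S0 -x-> S5 -y-> S2 -y-> S5 -x-> S0 -y-> S0
End state S0 is not accepting.

No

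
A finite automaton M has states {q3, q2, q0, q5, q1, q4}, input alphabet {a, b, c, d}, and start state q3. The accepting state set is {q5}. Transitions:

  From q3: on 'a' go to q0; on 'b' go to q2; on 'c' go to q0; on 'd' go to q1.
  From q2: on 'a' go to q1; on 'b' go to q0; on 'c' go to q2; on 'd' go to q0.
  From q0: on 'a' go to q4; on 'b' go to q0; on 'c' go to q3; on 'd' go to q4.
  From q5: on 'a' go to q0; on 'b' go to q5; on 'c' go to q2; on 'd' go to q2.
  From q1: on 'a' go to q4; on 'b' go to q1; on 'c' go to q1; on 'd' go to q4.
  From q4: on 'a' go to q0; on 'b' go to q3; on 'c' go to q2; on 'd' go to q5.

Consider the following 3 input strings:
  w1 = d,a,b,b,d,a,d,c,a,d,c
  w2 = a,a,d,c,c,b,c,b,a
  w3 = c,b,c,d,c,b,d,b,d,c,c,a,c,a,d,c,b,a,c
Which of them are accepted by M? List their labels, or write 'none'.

none

w1: q3 → q1 → q4 → q3 → q2 → q0 → q4 → q5 → q2 → q1 → q4 → q2  → end q2, rejected
w2: q3 → q0 → q4 → q5 → q2 → q2 → q0 → q3 → q2 → q1  → end q1, rejected
w3: q3 → q0 → q0 → q3 → q1 → q1 → q1 → q4 → q3 → q1 → q1 → q1 → q4 → q2 → q1 → q4 → q2 → q0 → q4 → q2  → end q2, rejected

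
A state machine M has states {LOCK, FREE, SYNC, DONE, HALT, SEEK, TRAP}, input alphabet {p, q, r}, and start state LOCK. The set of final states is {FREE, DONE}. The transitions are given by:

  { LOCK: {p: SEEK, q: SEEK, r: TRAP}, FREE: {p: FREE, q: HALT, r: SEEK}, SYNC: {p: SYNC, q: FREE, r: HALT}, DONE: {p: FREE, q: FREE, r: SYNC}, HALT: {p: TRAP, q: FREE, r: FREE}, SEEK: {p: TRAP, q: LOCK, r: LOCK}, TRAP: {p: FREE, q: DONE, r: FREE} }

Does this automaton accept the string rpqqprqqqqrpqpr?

LOCK → TRAP → FREE → HALT → FREE → FREE → SEEK → LOCK → SEEK → LOCK → SEEK → LOCK → SEEK → LOCK → SEEK → LOCK
End state LOCK is not accepting.

No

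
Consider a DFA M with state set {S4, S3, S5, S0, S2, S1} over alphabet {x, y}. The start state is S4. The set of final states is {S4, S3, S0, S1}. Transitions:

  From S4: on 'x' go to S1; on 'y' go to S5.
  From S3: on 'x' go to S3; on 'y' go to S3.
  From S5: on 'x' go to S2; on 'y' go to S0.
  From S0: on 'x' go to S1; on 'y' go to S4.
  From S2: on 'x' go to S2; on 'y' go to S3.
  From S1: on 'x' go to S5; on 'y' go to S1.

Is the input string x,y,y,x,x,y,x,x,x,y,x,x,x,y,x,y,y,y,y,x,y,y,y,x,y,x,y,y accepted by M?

Yes

Trace: S4 -x-> S1 -y-> S1 -y-> S1 -x-> S5 -x-> S2 -y-> S3 -x-> S3 -x-> S3 -x-> S3 -y-> S3 -x-> S3 -x-> S3 -x-> S3 -y-> S3 -x-> S3 -y-> S3 -y-> S3 -y-> S3 -y-> S3 -x-> S3 -y-> S3 -y-> S3 -y-> S3 -x-> S3 -y-> S3 -x-> S3 -y-> S3 -y-> S3
End state S3 is accepting.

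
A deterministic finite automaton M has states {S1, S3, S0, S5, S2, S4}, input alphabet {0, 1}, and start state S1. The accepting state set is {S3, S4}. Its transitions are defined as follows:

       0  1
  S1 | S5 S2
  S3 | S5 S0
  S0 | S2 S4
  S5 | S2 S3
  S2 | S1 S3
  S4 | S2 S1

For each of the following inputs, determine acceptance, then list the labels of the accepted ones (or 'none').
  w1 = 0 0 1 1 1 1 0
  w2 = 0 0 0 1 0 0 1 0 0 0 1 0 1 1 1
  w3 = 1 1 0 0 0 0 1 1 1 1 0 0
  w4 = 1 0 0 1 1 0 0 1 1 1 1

w1: Trace: S1 -0-> S5 -0-> S2 -1-> S3 -1-> S0 -1-> S4 -1-> S1 -0-> S5  → end S5, rejected
w2: Trace: S1 -0-> S5 -0-> S2 -0-> S1 -1-> S2 -0-> S1 -0-> S5 -1-> S3 -0-> S5 -0-> S2 -0-> S1 -1-> S2 -0-> S1 -1-> S2 -1-> S3 -1-> S0  → end S0, rejected
w3: Trace: S1 -1-> S2 -1-> S3 -0-> S5 -0-> S2 -0-> S1 -0-> S5 -1-> S3 -1-> S0 -1-> S4 -1-> S1 -0-> S5 -0-> S2  → end S2, rejected
w4: Trace: S1 -1-> S2 -0-> S1 -0-> S5 -1-> S3 -1-> S0 -0-> S2 -0-> S1 -1-> S2 -1-> S3 -1-> S0 -1-> S4  → end S4, accepted

w4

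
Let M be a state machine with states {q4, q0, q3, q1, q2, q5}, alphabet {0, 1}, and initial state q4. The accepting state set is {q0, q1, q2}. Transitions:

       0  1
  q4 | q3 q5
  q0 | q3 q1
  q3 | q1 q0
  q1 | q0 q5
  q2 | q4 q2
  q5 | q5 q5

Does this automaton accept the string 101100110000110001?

q4 → q5 → q5 → q5 → q5 → q5 → q5 → q5 → q5 → q5 → q5 → q5 → q5 → q5 → q5 → q5 → q5 → q5 → q5
End state q5 is not accepting.

No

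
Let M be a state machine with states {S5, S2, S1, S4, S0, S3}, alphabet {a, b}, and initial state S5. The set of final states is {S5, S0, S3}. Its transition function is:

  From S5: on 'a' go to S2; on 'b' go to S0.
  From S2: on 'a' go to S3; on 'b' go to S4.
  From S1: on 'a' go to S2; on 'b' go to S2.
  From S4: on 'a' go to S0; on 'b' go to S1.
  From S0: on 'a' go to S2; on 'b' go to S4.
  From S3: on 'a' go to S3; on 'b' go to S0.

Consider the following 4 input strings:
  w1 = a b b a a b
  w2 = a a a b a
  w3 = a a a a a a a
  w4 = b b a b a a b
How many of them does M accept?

w1: S5 → S2 → S4 → S1 → S2 → S3 → S0  → end S0, accepted
w2: S5 → S2 → S3 → S3 → S0 → S2  → end S2, rejected
w3: S5 → S2 → S3 → S3 → S3 → S3 → S3 → S3  → end S3, accepted
w4: S5 → S0 → S4 → S0 → S4 → S0 → S2 → S4  → end S4, rejected

2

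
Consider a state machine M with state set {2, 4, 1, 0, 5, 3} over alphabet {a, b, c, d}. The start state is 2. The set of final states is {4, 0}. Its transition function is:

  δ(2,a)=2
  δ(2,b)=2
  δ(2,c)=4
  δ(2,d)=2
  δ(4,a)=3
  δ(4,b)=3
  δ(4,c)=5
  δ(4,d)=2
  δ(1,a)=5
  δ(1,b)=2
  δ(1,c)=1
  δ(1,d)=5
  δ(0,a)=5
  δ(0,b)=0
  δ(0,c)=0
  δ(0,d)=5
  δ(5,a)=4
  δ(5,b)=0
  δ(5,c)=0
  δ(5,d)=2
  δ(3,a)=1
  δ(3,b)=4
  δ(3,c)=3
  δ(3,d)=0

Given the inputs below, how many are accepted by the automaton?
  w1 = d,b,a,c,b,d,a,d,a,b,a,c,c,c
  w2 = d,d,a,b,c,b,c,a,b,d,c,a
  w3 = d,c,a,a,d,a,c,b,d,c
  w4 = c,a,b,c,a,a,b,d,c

3

w1:
  start at 2
  read 'd': 2 → 2
  read 'b': 2 → 2
  read 'a': 2 → 2
  read 'c': 2 → 4
  read 'b': 4 → 3
  read 'd': 3 → 0
  read 'a': 0 → 5
  read 'd': 5 → 2
  read 'a': 2 → 2
  read 'b': 2 → 2
  read 'a': 2 → 2
  read 'c': 2 → 4
  read 'c': 4 → 5
  read 'c': 5 → 0
  end 0, accepted
w2:
  start at 2
  read 'd': 2 → 2
  read 'd': 2 → 2
  read 'a': 2 → 2
  read 'b': 2 → 2
  read 'c': 2 → 4
  read 'b': 4 → 3
  read 'c': 3 → 3
  read 'a': 3 → 1
  read 'b': 1 → 2
  read 'd': 2 → 2
  read 'c': 2 → 4
  read 'a': 4 → 3
  end 3, rejected
w3:
  start at 2
  read 'd': 2 → 2
  read 'c': 2 → 4
  read 'a': 4 → 3
  read 'a': 3 → 1
  read 'd': 1 → 5
  read 'a': 5 → 4
  read 'c': 4 → 5
  read 'b': 5 → 0
  read 'd': 0 → 5
  read 'c': 5 → 0
  end 0, accepted
w4:
  start at 2
  read 'c': 2 → 4
  read 'a': 4 → 3
  read 'b': 3 → 4
  read 'c': 4 → 5
  read 'a': 5 → 4
  read 'a': 4 → 3
  read 'b': 3 → 4
  read 'd': 4 → 2
  read 'c': 2 → 4
  end 4, accepted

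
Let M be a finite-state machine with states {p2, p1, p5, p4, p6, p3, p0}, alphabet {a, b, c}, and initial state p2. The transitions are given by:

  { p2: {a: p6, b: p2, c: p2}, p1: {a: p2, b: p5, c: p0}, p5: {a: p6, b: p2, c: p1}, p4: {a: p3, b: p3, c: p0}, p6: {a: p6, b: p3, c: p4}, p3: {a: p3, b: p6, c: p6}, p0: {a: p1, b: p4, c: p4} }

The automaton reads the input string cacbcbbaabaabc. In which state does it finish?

Trace: p2 -c-> p2 -a-> p6 -c-> p4 -b-> p3 -c-> p6 -b-> p3 -b-> p6 -a-> p6 -a-> p6 -b-> p3 -a-> p3 -a-> p3 -b-> p6 -c-> p4

p4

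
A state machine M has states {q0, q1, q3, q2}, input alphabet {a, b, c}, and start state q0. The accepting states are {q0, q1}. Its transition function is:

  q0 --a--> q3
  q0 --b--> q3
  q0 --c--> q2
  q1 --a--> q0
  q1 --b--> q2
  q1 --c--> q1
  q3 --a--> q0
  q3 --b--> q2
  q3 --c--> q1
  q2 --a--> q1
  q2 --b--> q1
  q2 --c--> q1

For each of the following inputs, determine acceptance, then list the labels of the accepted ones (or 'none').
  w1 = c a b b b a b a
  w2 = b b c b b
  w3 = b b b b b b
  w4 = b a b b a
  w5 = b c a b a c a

w1, w2, w4, w5

w1: Trace: q0 -c-> q2 -a-> q1 -b-> q2 -b-> q1 -b-> q2 -a-> q1 -b-> q2 -a-> q1  → end q1, accepted
w2: Trace: q0 -b-> q3 -b-> q2 -c-> q1 -b-> q2 -b-> q1  → end q1, accepted
w3: Trace: q0 -b-> q3 -b-> q2 -b-> q1 -b-> q2 -b-> q1 -b-> q2  → end q2, rejected
w4: Trace: q0 -b-> q3 -a-> q0 -b-> q3 -b-> q2 -a-> q1  → end q1, accepted
w5: Trace: q0 -b-> q3 -c-> q1 -a-> q0 -b-> q3 -a-> q0 -c-> q2 -a-> q1  → end q1, accepted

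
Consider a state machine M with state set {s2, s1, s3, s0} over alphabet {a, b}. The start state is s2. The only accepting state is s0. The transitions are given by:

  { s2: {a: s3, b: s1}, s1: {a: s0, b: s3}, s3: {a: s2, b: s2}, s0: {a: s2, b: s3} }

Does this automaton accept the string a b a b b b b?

No

s2 → s3 → s2 → s3 → s2 → s1 → s3 → s2
End state s2 is not accepting.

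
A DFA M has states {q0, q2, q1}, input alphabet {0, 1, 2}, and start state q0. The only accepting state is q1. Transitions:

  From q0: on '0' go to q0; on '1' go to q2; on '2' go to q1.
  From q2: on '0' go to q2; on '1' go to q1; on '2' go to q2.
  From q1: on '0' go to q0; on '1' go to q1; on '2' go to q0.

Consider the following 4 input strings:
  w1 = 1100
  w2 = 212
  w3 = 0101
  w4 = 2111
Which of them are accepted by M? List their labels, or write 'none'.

w3, w4

w1: Trace: q0 -1-> q2 -1-> q1 -0-> q0 -0-> q0  → end q0, rejected
w2: Trace: q0 -2-> q1 -1-> q1 -2-> q0  → end q0, rejected
w3: Trace: q0 -0-> q0 -1-> q2 -0-> q2 -1-> q1  → end q1, accepted
w4: Trace: q0 -2-> q1 -1-> q1 -1-> q1 -1-> q1  → end q1, accepted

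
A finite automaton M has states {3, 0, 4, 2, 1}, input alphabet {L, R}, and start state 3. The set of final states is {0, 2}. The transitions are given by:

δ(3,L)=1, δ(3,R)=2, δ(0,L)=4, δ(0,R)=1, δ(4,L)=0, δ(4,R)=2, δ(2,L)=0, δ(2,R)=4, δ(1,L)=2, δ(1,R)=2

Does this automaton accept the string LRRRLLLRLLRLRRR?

No

3 → 1 → 2 → 4 → 2 → 0 → 4 → 0 → 1 → 2 → 0 → 1 → 2 → 4 → 2 → 4
End state 4 is not accepting.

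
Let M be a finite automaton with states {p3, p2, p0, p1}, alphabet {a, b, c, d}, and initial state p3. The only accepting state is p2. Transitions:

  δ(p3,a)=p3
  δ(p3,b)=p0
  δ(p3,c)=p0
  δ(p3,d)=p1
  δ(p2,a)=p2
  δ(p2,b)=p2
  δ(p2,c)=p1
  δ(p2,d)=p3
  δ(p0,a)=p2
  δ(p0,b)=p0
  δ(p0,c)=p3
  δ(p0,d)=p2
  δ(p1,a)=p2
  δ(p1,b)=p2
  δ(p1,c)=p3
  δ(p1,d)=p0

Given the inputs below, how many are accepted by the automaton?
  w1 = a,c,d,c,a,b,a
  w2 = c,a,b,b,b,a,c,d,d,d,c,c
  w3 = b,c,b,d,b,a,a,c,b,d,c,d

w1: Trace: p3 -a-> p3 -c-> p0 -d-> p2 -c-> p1 -a-> p2 -b-> p2 -a-> p2  → end p2, accepted
w2: Trace: p3 -c-> p0 -a-> p2 -b-> p2 -b-> p2 -b-> p2 -a-> p2 -c-> p1 -d-> p0 -d-> p2 -d-> p3 -c-> p0 -c-> p3  → end p3, rejected
w3: Trace: p3 -b-> p0 -c-> p3 -b-> p0 -d-> p2 -b-> p2 -a-> p2 -a-> p2 -c-> p1 -b-> p2 -d-> p3 -c-> p0 -d-> p2  → end p2, accepted

2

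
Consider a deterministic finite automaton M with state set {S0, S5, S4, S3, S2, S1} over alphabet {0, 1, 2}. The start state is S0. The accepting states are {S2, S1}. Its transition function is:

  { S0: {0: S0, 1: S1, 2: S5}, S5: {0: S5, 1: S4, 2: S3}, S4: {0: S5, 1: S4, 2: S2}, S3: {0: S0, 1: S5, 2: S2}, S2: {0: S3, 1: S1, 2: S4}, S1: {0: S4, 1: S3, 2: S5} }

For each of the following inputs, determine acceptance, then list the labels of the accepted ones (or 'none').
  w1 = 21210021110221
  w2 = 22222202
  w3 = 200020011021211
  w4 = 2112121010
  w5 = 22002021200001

w1: S0 → S5 → S4 → S2 → S1 → S4 → S5 → S3 → S5 → S4 → S4 → S5 → S3 → S2 → S1  → end S1, accepted
w2: S0 → S5 → S3 → S2 → S4 → S2 → S4 → S5 → S3  → end S3, rejected
w3: S0 → S5 → S5 → S5 → S5 → S3 → S0 → S0 → S1 → S3 → S0 → S5 → S4 → S2 → S1 → S3  → end S3, rejected
w4: S0 → S5 → S4 → S4 → S2 → S1 → S5 → S4 → S5 → S4 → S5  → end S5, rejected
w5: S0 → S5 → S3 → S0 → S0 → S5 → S5 → S3 → S5 → S3 → S0 → S0 → S0 → S0 → S1  → end S1, accepted

w1, w5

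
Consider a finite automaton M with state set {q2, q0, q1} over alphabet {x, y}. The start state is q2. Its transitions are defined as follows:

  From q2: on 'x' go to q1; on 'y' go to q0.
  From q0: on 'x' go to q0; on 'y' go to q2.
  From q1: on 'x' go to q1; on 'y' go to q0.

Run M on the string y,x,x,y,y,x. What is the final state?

q0

q2 → q0 → q0 → q0 → q2 → q0 → q0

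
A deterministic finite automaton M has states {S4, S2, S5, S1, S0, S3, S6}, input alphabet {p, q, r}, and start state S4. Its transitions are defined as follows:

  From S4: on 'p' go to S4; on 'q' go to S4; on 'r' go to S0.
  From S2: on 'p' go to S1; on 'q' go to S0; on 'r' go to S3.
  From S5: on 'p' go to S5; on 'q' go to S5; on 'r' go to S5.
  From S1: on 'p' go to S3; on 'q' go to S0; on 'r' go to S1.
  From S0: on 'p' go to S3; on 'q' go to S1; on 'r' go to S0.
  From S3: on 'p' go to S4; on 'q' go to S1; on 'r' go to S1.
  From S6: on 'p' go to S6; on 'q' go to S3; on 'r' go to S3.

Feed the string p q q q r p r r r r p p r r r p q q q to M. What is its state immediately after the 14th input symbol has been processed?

S4 → S4 → S4 → S4 → S4 → S0 → S3 → S1 → S1 → S1 → S1 → S3 → S4 → S0 → S0
After 14 symbols: S0.

S0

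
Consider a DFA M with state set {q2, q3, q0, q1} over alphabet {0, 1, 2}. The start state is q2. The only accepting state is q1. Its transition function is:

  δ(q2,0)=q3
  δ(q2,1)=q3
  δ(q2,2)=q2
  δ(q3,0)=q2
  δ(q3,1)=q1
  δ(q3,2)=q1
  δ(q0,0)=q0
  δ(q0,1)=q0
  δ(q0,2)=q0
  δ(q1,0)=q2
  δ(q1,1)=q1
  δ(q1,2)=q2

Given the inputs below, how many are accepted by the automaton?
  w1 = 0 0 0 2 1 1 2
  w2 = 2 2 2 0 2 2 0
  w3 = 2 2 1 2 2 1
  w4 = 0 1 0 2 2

w1: Trace: q2 -0-> q3 -0-> q2 -0-> q3 -2-> q1 -1-> q1 -1-> q1 -2-> q2  → end q2, rejected
w2: Trace: q2 -2-> q2 -2-> q2 -2-> q2 -0-> q3 -2-> q1 -2-> q2 -0-> q3  → end q3, rejected
w3: Trace: q2 -2-> q2 -2-> q2 -1-> q3 -2-> q1 -2-> q2 -1-> q3  → end q3, rejected
w4: Trace: q2 -0-> q3 -1-> q1 -0-> q2 -2-> q2 -2-> q2  → end q2, rejected

0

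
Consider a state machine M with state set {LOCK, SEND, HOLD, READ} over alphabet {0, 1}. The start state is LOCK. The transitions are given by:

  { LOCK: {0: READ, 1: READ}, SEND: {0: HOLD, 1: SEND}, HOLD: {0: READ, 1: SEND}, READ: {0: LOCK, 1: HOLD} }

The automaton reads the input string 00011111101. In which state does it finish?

SEND

Trace: LOCK -0-> READ -0-> LOCK -0-> READ -1-> HOLD -1-> SEND -1-> SEND -1-> SEND -1-> SEND -1-> SEND -0-> HOLD -1-> SEND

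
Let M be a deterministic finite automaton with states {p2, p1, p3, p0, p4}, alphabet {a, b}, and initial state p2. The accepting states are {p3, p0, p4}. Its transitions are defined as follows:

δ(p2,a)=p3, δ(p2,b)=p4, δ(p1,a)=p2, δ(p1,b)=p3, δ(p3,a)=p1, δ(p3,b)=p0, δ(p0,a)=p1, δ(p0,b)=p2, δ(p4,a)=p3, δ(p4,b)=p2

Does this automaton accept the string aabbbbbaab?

p2 → p3 → p1 → p3 → p0 → p2 → p4 → p2 → p3 → p1 → p3
End state p3 is accepting.

Yes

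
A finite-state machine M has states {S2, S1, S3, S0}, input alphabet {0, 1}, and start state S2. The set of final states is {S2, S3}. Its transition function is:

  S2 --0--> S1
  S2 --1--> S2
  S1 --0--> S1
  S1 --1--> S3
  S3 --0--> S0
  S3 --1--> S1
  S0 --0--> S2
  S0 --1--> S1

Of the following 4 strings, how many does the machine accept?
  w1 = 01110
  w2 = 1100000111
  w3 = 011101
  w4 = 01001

w1: S2 → S1 → S3 → S1 → S3 → S0  → end S0, rejected
w2: S2 → S2 → S2 → S1 → S1 → S1 → S1 → S1 → S3 → S1 → S3  → end S3, accepted
w3: S2 → S1 → S3 → S1 → S3 → S0 → S1  → end S1, rejected
w4: S2 → S1 → S3 → S0 → S2 → S2  → end S2, accepted

2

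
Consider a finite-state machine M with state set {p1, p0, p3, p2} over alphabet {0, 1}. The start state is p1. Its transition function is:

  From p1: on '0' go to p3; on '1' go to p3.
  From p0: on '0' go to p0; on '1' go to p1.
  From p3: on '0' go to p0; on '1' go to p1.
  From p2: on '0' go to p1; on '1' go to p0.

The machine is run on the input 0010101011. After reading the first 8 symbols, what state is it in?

p3

Trace: p1 -0-> p3 -0-> p0 -1-> p1 -0-> p3 -1-> p1 -0-> p3 -1-> p1 -0-> p3
After 8 symbols: p3.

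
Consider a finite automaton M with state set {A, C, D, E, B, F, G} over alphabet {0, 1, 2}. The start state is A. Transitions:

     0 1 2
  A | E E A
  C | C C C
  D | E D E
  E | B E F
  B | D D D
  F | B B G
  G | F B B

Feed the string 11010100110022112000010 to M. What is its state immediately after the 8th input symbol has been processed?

Trace: A -1-> E -1-> E -0-> B -1-> D -0-> E -1-> E -0-> B -0-> D
After 8 symbols: D.

D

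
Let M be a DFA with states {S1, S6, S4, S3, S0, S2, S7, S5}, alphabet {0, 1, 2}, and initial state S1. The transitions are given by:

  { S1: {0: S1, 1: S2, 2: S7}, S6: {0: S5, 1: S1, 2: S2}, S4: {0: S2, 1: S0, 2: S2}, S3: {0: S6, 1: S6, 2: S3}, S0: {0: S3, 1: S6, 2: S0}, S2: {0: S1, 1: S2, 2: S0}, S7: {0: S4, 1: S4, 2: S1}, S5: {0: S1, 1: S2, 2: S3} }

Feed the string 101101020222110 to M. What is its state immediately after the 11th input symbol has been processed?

S0

S1 → S2 → S1 → S2 → S2 → S1 → S2 → S1 → S7 → S4 → S2 → S0
After 11 symbols: S0.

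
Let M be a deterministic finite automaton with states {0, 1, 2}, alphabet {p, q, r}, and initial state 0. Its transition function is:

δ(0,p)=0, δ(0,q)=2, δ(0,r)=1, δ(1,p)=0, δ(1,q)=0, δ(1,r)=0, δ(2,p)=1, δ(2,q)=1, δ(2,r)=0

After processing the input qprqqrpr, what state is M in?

Trace: 0 -q-> 2 -p-> 1 -r-> 0 -q-> 2 -q-> 1 -r-> 0 -p-> 0 -r-> 1

1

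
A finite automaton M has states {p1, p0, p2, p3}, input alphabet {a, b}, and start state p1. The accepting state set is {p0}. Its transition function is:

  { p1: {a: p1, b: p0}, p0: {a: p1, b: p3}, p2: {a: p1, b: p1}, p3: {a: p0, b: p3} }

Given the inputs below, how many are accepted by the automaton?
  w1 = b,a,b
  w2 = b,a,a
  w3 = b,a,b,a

1

w1: p1 → p0 → p1 → p0  → end p0, accepted
w2: p1 → p0 → p1 → p1  → end p1, rejected
w3: p1 → p0 → p1 → p0 → p1  → end p1, rejected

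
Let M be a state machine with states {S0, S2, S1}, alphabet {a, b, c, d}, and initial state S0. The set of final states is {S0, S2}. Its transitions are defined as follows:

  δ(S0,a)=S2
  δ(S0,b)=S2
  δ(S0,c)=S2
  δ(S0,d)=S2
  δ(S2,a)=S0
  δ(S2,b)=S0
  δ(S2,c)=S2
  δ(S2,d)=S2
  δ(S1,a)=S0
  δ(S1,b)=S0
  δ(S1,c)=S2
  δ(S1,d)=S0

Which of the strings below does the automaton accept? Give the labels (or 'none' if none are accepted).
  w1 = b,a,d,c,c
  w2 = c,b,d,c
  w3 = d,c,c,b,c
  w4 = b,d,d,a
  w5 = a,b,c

w1: S0 → S2 → S0 → S2 → S2 → S2  → end S2, accepted
w2: S0 → S2 → S0 → S2 → S2  → end S2, accepted
w3: S0 → S2 → S2 → S2 → S0 → S2  → end S2, accepted
w4: S0 → S2 → S2 → S2 → S0  → end S0, accepted
w5: S0 → S2 → S0 → S2  → end S2, accepted

w1, w2, w3, w4, w5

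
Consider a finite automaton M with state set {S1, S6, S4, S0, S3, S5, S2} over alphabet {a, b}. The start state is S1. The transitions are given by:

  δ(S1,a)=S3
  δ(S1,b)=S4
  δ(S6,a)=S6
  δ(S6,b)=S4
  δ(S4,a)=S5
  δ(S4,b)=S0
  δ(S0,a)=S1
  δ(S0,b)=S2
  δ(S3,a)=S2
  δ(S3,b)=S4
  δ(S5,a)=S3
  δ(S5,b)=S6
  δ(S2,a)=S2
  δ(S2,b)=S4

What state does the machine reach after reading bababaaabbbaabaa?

S1 → S4 → S5 → S6 → S6 → S4 → S5 → S3 → S2 → S4 → S0 → S2 → S2 → S2 → S4 → S5 → S3

S3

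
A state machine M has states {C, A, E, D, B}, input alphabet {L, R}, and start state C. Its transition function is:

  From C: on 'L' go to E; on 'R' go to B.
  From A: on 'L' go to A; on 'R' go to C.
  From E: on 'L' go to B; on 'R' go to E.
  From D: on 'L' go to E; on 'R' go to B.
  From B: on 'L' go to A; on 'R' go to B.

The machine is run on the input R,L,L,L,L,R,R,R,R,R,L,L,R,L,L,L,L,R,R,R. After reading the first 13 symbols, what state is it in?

C

C → B → A → A → A → A → C → B → B → B → B → A → A → C
After 13 symbols: C.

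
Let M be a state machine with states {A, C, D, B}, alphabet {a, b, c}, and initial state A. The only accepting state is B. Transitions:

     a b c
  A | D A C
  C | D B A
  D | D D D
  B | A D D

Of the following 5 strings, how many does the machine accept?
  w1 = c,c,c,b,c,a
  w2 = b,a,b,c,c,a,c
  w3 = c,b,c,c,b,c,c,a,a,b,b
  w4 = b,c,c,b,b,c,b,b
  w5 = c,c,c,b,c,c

0

w1:
  start at A
  read 'c': A → C
  read 'c': C → A
  read 'c': A → C
  read 'b': C → B
  read 'c': B → D
  read 'a': D → D
  end D, rejected
w2:
  start at A
  read 'b': A → A
  read 'a': A → D
  read 'b': D → D
  read 'c': D → D
  read 'c': D → D
  read 'a': D → D
  read 'c': D → D
  end D, rejected
w3:
  start at A
  read 'c': A → C
  read 'b': C → B
  read 'c': B → D
  read 'c': D → D
  read 'b': D → D
  read 'c': D → D
  read 'c': D → D
  read 'a': D → D
  read 'a': D → D
  read 'b': D → D
  read 'b': D → D
  end D, rejected
w4:
  start at A
  read 'b': A → A
  read 'c': A → C
  read 'c': C → A
  read 'b': A → A
  read 'b': A → A
  read 'c': A → C
  read 'b': C → B
  read 'b': B → D
  end D, rejected
w5:
  start at A
  read 'c': A → C
  read 'c': C → A
  read 'c': A → C
  read 'b': C → B
  read 'c': B → D
  read 'c': D → D
  end D, rejected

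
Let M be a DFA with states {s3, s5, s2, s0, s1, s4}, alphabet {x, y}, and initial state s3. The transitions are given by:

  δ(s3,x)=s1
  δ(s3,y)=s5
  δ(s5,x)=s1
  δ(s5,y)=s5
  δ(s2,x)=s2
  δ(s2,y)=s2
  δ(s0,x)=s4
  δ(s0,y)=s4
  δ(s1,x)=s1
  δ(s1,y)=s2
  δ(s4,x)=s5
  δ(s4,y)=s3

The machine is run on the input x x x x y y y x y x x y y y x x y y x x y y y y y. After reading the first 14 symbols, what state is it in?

start at s3
read 'x': s3 → s1
read 'x': s1 → s1
read 'x': s1 → s1
read 'x': s1 → s1
read 'y': s1 → s2
read 'y': s2 → s2
read 'y': s2 → s2
read 'x': s2 → s2
read 'y': s2 → s2
read 'x': s2 → s2
read 'x': s2 → s2
read 'y': s2 → s2
read 'y': s2 → s2
read 'y': s2 → s2
After 14 symbols: s2.

s2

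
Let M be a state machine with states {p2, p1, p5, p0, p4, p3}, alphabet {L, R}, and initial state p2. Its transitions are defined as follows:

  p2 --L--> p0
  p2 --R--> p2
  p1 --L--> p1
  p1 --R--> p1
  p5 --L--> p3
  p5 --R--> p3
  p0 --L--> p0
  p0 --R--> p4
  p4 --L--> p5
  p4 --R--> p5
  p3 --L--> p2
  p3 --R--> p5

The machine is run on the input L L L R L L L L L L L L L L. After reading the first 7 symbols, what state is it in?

start at p2
read 'L': p2 → p0
read 'L': p0 → p0
read 'L': p0 → p0
read 'R': p0 → p4
read 'L': p4 → p5
read 'L': p5 → p3
read 'L': p3 → p2
After 7 symbols: p2.

p2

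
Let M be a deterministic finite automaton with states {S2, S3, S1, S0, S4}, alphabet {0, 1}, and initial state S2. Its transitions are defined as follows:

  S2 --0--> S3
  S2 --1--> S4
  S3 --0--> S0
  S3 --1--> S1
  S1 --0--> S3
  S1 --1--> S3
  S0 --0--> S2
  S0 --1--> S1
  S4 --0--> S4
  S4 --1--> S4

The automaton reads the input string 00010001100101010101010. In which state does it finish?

S4

start at S2
read '0': S2 → S3
read '0': S3 → S0
read '0': S0 → S2
read '1': S2 → S4
read '0': S4 → S4
read '0': S4 → S4
read '0': S4 → S4
read '1': S4 → S4
read '1': S4 → S4
read '0': S4 → S4
read '0': S4 → S4
read '1': S4 → S4
read '0': S4 → S4
read '1': S4 → S4
read '0': S4 → S4
read '1': S4 → S4
read '0': S4 → S4
read '1': S4 → S4
read '0': S4 → S4
read '1': S4 → S4
read '0': S4 → S4
read '1': S4 → S4
read '0': S4 → S4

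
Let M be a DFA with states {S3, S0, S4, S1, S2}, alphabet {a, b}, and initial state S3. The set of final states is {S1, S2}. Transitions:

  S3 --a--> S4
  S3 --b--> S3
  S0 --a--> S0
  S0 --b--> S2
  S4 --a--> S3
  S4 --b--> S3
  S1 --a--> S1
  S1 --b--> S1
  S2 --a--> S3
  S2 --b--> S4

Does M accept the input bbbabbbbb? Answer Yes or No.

No

start at S3
read 'b': S3 → S3
read 'b': S3 → S3
read 'b': S3 → S3
read 'a': S3 → S4
read 'b': S4 → S3
read 'b': S3 → S3
read 'b': S3 → S3
read 'b': S3 → S3
read 'b': S3 → S3
End state S3 is not accepting.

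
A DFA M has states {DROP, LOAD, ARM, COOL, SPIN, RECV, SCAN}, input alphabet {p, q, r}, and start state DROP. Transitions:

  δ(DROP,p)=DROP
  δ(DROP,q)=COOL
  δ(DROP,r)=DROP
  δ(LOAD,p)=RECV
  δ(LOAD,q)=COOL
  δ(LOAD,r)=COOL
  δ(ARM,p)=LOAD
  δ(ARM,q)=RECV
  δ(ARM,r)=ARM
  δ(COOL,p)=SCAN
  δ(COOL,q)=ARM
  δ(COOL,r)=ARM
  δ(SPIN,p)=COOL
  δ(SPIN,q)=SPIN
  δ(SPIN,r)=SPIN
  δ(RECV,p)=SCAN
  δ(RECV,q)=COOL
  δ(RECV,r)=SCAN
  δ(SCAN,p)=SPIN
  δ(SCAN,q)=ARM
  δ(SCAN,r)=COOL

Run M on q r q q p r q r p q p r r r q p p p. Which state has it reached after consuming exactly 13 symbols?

Trace: DROP -q-> COOL -r-> ARM -q-> RECV -q-> COOL -p-> SCAN -r-> COOL -q-> ARM -r-> ARM -p-> LOAD -q-> COOL -p-> SCAN -r-> COOL -r-> ARM
After 13 symbols: ARM.

ARM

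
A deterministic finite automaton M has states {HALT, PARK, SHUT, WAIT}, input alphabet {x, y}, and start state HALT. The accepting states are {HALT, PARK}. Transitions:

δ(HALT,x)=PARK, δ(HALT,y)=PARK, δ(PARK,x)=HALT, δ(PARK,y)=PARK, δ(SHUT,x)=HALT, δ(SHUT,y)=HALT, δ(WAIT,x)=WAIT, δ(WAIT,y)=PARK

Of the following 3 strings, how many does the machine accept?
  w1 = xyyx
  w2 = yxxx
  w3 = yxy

3

w1: Trace: HALT -x-> PARK -y-> PARK -y-> PARK -x-> HALT  → end HALT, accepted
w2: Trace: HALT -y-> PARK -x-> HALT -x-> PARK -x-> HALT  → end HALT, accepted
w3: Trace: HALT -y-> PARK -x-> HALT -y-> PARK  → end PARK, accepted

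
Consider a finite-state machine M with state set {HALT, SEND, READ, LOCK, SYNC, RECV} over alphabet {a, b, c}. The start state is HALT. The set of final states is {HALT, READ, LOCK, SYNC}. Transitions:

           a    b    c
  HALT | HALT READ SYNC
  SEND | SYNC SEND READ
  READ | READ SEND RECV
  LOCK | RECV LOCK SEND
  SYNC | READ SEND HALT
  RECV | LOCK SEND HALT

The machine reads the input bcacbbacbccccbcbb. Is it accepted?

HALT → READ → RECV → LOCK → SEND → SEND → SEND → SYNC → HALT → READ → RECV → HALT → SYNC → HALT → READ → RECV → SEND → SEND
End state SEND is not accepting.

No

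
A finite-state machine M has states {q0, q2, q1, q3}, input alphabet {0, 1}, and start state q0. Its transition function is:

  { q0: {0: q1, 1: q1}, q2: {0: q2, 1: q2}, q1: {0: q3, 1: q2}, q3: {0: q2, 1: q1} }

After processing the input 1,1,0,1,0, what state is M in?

q0 → q1 → q2 → q2 → q2 → q2

q2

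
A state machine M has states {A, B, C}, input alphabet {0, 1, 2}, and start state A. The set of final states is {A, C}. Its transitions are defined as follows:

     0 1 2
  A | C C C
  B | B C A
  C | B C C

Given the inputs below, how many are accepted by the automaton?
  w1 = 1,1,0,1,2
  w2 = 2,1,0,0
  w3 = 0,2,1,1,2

2

w1: Trace: A -1-> C -1-> C -0-> B -1-> C -2-> C  → end C, accepted
w2: Trace: A -2-> C -1-> C -0-> B -0-> B  → end B, rejected
w3: Trace: A -0-> C -2-> C -1-> C -1-> C -2-> C  → end C, accepted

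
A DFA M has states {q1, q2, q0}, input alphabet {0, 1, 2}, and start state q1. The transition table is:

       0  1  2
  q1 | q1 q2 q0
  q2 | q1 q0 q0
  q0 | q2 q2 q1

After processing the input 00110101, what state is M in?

q0

q1 → q1 → q1 → q2 → q0 → q2 → q0 → q2 → q0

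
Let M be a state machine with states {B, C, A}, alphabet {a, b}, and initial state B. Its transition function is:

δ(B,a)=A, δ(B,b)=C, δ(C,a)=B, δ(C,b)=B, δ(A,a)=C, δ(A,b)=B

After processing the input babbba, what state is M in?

B

B → C → B → C → B → C → B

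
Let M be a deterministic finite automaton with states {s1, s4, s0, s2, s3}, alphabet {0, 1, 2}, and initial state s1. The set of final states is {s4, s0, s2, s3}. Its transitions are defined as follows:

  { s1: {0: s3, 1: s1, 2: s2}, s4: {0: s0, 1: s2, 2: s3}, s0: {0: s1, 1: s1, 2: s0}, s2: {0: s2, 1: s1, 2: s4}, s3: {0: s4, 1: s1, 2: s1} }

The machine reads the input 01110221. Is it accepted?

start at s1
read '0': s1 → s3
read '1': s3 → s1
read '1': s1 → s1
read '1': s1 → s1
read '0': s1 → s3
read '2': s3 → s1
read '2': s1 → s2
read '1': s2 → s1
End state s1 is not accepting.

No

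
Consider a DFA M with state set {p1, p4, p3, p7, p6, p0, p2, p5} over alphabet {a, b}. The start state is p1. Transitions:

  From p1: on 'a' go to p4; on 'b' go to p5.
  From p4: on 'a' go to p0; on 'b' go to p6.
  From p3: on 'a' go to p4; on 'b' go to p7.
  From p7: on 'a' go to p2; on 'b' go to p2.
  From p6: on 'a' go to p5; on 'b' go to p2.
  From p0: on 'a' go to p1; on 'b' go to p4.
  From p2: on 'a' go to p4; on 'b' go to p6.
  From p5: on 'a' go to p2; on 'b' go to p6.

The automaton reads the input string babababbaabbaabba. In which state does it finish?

Trace: p1 -b-> p5 -a-> p2 -b-> p6 -a-> p5 -b-> p6 -a-> p5 -b-> p6 -b-> p2 -a-> p4 -a-> p0 -b-> p4 -b-> p6 -a-> p5 -a-> p2 -b-> p6 -b-> p2 -a-> p4

p4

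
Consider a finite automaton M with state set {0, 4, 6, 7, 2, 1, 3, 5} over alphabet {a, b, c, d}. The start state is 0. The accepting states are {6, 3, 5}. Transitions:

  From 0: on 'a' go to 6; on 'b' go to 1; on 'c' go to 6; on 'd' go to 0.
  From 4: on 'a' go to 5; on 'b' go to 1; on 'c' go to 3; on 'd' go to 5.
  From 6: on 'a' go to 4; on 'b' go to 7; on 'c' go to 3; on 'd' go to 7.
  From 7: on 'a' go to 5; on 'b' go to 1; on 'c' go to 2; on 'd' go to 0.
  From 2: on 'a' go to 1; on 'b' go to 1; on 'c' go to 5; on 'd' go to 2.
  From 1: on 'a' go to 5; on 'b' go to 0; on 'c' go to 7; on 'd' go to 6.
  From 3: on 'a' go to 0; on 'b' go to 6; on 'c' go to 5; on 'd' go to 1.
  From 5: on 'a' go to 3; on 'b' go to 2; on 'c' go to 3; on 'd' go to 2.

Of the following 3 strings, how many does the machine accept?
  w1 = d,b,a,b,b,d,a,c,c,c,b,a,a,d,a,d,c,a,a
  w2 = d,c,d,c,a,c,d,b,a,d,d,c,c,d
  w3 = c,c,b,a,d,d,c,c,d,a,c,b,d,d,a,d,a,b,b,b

1

w1: Trace: 0 -d-> 0 -b-> 1 -a-> 5 -b-> 2 -b-> 1 -d-> 6 -a-> 4 -c-> 3 -c-> 5 -c-> 3 -b-> 6 -a-> 4 -a-> 5 -d-> 2 -a-> 1 -d-> 6 -c-> 3 -a-> 0 -a-> 6  → end 6, accepted
w2: Trace: 0 -d-> 0 -c-> 6 -d-> 7 -c-> 2 -a-> 1 -c-> 7 -d-> 0 -b-> 1 -a-> 5 -d-> 2 -d-> 2 -c-> 5 -c-> 3 -d-> 1  → end 1, rejected
w3: Trace: 0 -c-> 6 -c-> 3 -b-> 6 -a-> 4 -d-> 5 -d-> 2 -c-> 5 -c-> 3 -d-> 1 -a-> 5 -c-> 3 -b-> 6 -d-> 7 -d-> 0 -a-> 6 -d-> 7 -a-> 5 -b-> 2 -b-> 1 -b-> 0  → end 0, rejected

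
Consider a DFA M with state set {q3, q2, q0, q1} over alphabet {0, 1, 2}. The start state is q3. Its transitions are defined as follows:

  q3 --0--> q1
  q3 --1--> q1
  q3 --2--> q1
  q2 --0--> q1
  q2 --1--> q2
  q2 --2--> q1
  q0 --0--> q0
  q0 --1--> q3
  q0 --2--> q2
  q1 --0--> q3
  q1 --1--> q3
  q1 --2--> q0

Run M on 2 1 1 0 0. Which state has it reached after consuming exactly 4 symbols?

q3

start at q3
read '2': q3 → q1
read '1': q1 → q3
read '1': q3 → q1
read '0': q1 → q3
After 4 symbols: q3.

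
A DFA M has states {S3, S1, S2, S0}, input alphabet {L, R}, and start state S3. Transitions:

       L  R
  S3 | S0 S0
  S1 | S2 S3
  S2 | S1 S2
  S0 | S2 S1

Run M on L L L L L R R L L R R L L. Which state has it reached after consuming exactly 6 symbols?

S3

start at S3
read 'L': S3 → S0
read 'L': S0 → S2
read 'L': S2 → S1
read 'L': S1 → S2
read 'L': S2 → S1
read 'R': S1 → S3
After 6 symbols: S3.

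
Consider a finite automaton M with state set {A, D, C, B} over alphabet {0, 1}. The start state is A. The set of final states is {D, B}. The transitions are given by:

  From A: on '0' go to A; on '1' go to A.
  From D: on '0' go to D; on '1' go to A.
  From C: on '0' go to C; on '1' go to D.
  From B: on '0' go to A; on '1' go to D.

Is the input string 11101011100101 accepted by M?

No

start at A
read '1': A → A
read '1': A → A
read '1': A → A
read '0': A → A
read '1': A → A
read '0': A → A
read '1': A → A
read '1': A → A
read '1': A → A
read '0': A → A
read '0': A → A
read '1': A → A
read '0': A → A
read '1': A → A
End state A is not accepting.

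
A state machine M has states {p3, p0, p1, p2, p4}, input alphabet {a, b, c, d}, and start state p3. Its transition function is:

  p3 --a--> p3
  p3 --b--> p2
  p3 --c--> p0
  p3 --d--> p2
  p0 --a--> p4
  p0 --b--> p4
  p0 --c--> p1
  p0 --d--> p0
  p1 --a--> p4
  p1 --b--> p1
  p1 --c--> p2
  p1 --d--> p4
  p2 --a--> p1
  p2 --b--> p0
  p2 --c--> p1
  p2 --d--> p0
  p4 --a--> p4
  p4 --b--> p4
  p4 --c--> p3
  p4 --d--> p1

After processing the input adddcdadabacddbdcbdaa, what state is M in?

start at p3
read 'a': p3 → p3
read 'd': p3 → p2
read 'd': p2 → p0
read 'd': p0 → p0
read 'c': p0 → p1
read 'd': p1 → p4
read 'a': p4 → p4
read 'd': p4 → p1
read 'a': p1 → p4
read 'b': p4 → p4
read 'a': p4 → p4
read 'c': p4 → p3
read 'd': p3 → p2
read 'd': p2 → p0
read 'b': p0 → p4
read 'd': p4 → p1
read 'c': p1 → p2
read 'b': p2 → p0
read 'd': p0 → p0
read 'a': p0 → p4
read 'a': p4 → p4

p4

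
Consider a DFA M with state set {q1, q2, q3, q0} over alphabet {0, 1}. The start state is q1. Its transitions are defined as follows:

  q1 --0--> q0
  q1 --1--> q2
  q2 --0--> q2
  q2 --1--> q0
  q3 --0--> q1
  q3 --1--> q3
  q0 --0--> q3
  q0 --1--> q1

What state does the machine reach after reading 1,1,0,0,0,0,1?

start at q1
read '1': q1 → q2
read '1': q2 → q0
read '0': q0 → q3
read '0': q3 → q1
read '0': q1 → q0
read '0': q0 → q3
read '1': q3 → q3

q3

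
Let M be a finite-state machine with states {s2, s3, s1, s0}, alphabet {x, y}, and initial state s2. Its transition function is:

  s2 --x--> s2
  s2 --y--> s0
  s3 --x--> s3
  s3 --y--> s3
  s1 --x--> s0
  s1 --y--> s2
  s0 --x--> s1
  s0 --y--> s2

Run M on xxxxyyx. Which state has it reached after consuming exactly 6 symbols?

s2

Trace: s2 -x-> s2 -x-> s2 -x-> s2 -x-> s2 -y-> s0 -y-> s2
After 6 symbols: s2.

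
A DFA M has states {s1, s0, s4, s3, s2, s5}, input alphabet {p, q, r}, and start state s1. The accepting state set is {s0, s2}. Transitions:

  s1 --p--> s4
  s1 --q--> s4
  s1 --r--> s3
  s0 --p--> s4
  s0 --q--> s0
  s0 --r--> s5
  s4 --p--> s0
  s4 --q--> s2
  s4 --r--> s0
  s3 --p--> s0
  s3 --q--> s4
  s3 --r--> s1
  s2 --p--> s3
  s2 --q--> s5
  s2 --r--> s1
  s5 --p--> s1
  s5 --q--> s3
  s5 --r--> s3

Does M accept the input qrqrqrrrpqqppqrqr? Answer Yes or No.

Yes

s1 → s4 → s0 → s0 → s5 → s3 → s1 → s3 → s1 → s4 → s2 → s5 → s1 → s4 → s2 → s1 → s4 → s0
End state s0 is accepting.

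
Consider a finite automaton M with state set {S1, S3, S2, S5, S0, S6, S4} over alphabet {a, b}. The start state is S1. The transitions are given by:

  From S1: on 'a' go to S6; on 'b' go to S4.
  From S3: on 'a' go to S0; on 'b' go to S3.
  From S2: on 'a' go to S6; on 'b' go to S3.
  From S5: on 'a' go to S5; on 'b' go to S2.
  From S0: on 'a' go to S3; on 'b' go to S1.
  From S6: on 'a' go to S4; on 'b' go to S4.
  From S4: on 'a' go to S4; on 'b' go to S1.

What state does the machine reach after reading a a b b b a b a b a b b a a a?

start at S1
read 'a': S1 → S6
read 'a': S6 → S4
read 'b': S4 → S1
read 'b': S1 → S4
read 'b': S4 → S1
read 'a': S1 → S6
read 'b': S6 → S4
read 'a': S4 → S4
read 'b': S4 → S1
read 'a': S1 → S6
read 'b': S6 → S4
read 'b': S4 → S1
read 'a': S1 → S6
read 'a': S6 → S4
read 'a': S4 → S4

S4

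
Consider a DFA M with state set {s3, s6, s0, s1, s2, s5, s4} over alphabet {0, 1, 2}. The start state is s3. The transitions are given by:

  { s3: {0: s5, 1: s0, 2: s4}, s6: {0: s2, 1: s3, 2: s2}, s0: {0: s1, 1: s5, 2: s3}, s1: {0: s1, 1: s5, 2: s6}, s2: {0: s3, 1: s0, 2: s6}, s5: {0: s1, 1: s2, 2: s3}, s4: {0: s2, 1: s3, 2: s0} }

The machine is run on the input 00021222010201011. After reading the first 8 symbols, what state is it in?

start at s3
read '0': s3 → s5
read '0': s5 → s1
read '0': s1 → s1
read '2': s1 → s6
read '1': s6 → s3
read '2': s3 → s4
read '2': s4 → s0
read '2': s0 → s3
After 8 symbols: s3.

s3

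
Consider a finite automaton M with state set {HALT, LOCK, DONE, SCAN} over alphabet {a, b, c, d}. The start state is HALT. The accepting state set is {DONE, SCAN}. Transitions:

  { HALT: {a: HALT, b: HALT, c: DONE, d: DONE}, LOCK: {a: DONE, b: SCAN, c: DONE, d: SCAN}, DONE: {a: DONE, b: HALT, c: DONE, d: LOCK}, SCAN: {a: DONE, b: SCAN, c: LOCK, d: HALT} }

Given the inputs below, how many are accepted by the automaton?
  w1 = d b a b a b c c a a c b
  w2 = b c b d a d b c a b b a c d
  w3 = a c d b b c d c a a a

1

w1: HALT → DONE → HALT → HALT → HALT → HALT → HALT → DONE → DONE → DONE → DONE → DONE → HALT  → end HALT, rejected
w2: HALT → HALT → DONE → HALT → DONE → DONE → LOCK → SCAN → LOCK → DONE → HALT → HALT → HALT → DONE → LOCK  → end LOCK, rejected
w3: HALT → HALT → DONE → LOCK → SCAN → SCAN → LOCK → SCAN → LOCK → DONE → DONE → DONE  → end DONE, accepted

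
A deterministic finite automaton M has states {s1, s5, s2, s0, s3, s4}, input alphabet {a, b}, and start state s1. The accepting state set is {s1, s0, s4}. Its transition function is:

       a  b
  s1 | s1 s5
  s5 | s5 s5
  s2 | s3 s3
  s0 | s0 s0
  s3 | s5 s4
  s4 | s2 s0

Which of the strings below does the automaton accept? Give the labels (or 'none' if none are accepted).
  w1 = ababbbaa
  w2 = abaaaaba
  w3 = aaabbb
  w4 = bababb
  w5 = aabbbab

w1: Trace: s1 -a-> s1 -b-> s5 -a-> s5 -b-> s5 -b-> s5 -b-> s5 -a-> s5 -a-> s5  → end s5, rejected
w2: Trace: s1 -a-> s1 -b-> s5 -a-> s5 -a-> s5 -a-> s5 -a-> s5 -b-> s5 -a-> s5  → end s5, rejected
w3: Trace: s1 -a-> s1 -a-> s1 -a-> s1 -b-> s5 -b-> s5 -b-> s5  → end s5, rejected
w4: Trace: s1 -b-> s5 -a-> s5 -b-> s5 -a-> s5 -b-> s5 -b-> s5  → end s5, rejected
w5: Trace: s1 -a-> s1 -a-> s1 -b-> s5 -b-> s5 -b-> s5 -a-> s5 -b-> s5  → end s5, rejected

none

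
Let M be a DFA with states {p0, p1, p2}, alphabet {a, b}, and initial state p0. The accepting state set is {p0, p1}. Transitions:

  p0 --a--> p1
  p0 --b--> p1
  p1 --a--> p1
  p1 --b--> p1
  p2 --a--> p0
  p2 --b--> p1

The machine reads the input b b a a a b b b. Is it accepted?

Trace: p0 -b-> p1 -b-> p1 -a-> p1 -a-> p1 -a-> p1 -b-> p1 -b-> p1 -b-> p1
End state p1 is accepting.

Yes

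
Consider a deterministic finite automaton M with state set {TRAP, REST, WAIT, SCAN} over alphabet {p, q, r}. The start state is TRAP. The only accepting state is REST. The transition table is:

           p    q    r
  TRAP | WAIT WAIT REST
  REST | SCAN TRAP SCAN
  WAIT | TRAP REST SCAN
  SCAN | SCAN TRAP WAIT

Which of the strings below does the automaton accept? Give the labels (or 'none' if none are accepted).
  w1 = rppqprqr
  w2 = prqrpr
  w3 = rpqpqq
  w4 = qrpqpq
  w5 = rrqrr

w1, w4

w1:
  start at TRAP
  read 'r': TRAP → REST
  read 'p': REST → SCAN
  read 'p': SCAN → SCAN
  read 'q': SCAN → TRAP
  read 'p': TRAP → WAIT
  read 'r': WAIT → SCAN
  read 'q': SCAN → TRAP
  read 'r': TRAP → REST
  end REST, accepted
w2:
  start at TRAP
  read 'p': TRAP → WAIT
  read 'r': WAIT → SCAN
  read 'q': SCAN → TRAP
  read 'r': TRAP → REST
  read 'p': REST → SCAN
  read 'r': SCAN → WAIT
  end WAIT, rejected
w3:
  start at TRAP
  read 'r': TRAP → REST
  read 'p': REST → SCAN
  read 'q': SCAN → TRAP
  read 'p': TRAP → WAIT
  read 'q': WAIT → REST
  read 'q': REST → TRAP
  end TRAP, rejected
w4:
  start at TRAP
  read 'q': TRAP → WAIT
  read 'r': WAIT → SCAN
  read 'p': SCAN → SCAN
  read 'q': SCAN → TRAP
  read 'p': TRAP → WAIT
  read 'q': WAIT → REST
  end REST, accepted
w5:
  start at TRAP
  read 'r': TRAP → REST
  read 'r': REST → SCAN
  read 'q': SCAN → TRAP
  read 'r': TRAP → REST
  read 'r': REST → SCAN
  end SCAN, rejected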